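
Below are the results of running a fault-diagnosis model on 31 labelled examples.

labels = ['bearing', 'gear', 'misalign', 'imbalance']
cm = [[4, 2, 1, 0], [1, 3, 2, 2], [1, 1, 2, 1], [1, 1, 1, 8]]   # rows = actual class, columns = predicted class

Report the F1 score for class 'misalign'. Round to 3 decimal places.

0.364

Take TP from the diagonal, FP from the rest of the 'misalign' prediction marginal, FN from the rest of the 'misalign' actual marginal.
F1 score = 2·TP/(2·TP+FP+FN).
misalign: TP=2, FP=1+2+1=4, FN=1+1+1=3 → 4/11 = 0.3636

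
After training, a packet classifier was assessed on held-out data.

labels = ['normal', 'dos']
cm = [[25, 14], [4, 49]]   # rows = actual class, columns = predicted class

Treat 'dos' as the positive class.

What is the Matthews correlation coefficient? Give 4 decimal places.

0.6016

MCC = (TP·TN − FP·FN) / √((TP+FP)(TP+FN)(TN+FP)(TN+FN))
Numerator = 49·25 − 14·4 = 1169
Denominator = √(63·53·39·29) = √3776409 = 1943.2985
MCC = 1169 / 1943.2985 = 0.6016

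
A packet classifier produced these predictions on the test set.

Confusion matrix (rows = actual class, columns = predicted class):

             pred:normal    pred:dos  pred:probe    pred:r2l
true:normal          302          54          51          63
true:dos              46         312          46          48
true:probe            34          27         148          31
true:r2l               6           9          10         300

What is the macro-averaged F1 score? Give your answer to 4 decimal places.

0.7037

Per-class F1 score (2·TP/(2·TP+FP+FN)):
  normal: TP=302, FP=46+34+6=86, FN=54+51+63=168 → 604/858 = 0.70396
  dos: TP=312, FP=54+27+9=90, FN=46+46+48=140 → 624/854 = 0.73068
  probe: TP=148, FP=51+46+10=107, FN=34+27+31=92 → 296/495 = 0.59798
  r2l: TP=300, FP=63+48+31=142, FN=6+9+10=25 → 600/767 = 0.78227
Macro-F1 score = mean = (0.70396 + 0.73068 + 0.59798 + 0.78227) / 4 = 0.7037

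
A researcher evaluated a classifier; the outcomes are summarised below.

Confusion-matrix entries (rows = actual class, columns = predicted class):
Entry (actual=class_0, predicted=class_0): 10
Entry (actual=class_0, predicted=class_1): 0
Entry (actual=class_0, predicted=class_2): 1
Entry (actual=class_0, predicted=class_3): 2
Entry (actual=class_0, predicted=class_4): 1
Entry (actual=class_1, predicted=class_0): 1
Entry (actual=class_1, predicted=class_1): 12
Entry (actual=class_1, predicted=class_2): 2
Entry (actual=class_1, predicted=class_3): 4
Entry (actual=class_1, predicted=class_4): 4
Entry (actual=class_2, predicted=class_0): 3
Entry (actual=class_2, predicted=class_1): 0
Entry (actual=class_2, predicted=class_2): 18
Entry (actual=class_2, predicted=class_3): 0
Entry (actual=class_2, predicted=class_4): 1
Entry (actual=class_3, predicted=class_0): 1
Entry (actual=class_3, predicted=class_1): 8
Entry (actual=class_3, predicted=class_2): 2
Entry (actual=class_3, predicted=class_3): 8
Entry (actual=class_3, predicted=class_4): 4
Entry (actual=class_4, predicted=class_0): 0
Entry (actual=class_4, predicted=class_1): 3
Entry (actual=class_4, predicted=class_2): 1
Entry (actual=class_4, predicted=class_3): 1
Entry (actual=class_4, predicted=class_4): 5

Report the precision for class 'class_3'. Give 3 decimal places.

0.533

Treat 'class_3' as positive and all other classes as negative.
precision = TP/(TP+FP).
class_3: TP=8, FP=2+4+0+1=7 → 8/15 = 0.5333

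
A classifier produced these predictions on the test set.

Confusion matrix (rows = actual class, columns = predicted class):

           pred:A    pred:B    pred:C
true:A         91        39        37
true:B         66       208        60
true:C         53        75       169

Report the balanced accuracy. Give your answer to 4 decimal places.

0.5789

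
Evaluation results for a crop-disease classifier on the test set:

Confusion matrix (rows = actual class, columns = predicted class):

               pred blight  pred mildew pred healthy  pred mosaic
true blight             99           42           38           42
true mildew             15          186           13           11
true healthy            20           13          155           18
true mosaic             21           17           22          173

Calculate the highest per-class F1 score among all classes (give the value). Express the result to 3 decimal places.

Per-class F1 score (2·TP/(2·TP+FP+FN)):
  blight: TP=99, FP=15+20+21=56, FN=42+38+42=122 → 198/376 = 0.5266
  mildew: TP=186, FP=42+13+17=72, FN=15+13+11=39 → 372/483 = 0.7702
  healthy: TP=155, FP=38+13+22=73, FN=20+13+18=51 → 310/434 = 0.7143
  mosaic: TP=173, FP=42+11+18=71, FN=21+17+22=60 → 346/477 = 0.7254
Highest is class 'mildew' with F1 score = 0.770.

0.770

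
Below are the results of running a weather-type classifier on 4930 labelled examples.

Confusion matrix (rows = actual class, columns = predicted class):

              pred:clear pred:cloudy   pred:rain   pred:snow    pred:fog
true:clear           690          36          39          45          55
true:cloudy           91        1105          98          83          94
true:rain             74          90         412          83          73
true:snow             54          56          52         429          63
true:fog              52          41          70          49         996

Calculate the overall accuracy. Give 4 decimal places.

0.7367

Accuracy = trace / total = (690+1105+412+429+996=3632) / 4930 = 3632/4930 = 0.7367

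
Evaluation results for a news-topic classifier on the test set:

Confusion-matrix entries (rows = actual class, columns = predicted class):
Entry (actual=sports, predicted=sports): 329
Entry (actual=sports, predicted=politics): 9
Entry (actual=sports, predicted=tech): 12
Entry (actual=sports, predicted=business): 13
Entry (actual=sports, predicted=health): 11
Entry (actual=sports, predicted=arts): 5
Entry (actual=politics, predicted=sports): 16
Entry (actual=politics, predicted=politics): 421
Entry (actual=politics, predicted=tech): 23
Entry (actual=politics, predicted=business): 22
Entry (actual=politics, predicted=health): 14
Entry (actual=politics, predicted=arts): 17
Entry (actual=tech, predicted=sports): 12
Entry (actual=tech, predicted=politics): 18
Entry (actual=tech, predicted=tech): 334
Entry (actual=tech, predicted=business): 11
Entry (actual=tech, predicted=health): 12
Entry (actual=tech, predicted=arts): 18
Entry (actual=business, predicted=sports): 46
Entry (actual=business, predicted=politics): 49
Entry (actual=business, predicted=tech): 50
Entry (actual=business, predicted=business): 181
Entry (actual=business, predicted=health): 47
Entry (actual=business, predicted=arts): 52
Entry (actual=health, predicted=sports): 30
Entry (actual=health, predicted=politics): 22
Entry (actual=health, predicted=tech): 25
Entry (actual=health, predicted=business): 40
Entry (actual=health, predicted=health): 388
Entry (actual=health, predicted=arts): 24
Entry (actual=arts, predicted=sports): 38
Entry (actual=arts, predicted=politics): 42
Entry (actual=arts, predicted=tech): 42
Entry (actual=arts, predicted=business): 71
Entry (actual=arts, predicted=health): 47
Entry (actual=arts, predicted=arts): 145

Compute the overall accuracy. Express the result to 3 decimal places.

0.682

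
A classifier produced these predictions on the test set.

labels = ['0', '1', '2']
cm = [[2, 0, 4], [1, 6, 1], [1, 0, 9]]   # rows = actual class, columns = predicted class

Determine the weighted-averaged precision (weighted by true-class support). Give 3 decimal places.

0.726

Per-class precision (TP/(TP+FP)):
  0: TP=2, FP=1+1=2 → 2/4 = 0.5000
  1: TP=6, FP=0+0=0 → 6/6 = 1.0000
  2: TP=9, FP=4+1=5 → 9/14 = 0.6429
Weighted-precision = Σ (supportᵢ/N)·precisionᵢ with N=24: (6/24)·0.5000 + (8/24)·1.0000 + (10/24)·0.6429 = 0.726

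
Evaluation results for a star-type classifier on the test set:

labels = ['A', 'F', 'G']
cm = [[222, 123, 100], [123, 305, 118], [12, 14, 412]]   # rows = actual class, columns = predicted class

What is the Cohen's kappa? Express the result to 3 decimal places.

0.487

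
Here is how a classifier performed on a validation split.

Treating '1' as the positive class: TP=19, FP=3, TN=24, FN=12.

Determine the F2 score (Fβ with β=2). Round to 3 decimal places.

0.651

Fβ = (1+β²)·TP / ((1+β²)·TP + β²·FN + FP), with β²=4
= 5·19 / (5·19 + 4·12 + 3) = 0.651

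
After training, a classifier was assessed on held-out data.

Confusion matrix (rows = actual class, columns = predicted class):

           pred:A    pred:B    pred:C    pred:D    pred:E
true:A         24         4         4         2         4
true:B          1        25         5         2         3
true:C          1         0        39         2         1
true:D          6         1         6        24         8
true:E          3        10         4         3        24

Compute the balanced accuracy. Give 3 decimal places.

0.662

Balanced accuracy = mean of per-class recall.
  A: recall = 24/38 = 0.6316
  B: recall = 25/36 = 0.6944
  C: recall = 39/43 = 0.9070
  D: recall = 24/45 = 0.5333
  E: recall = 24/44 = 0.5455
Mean = (0.6316 + 0.6944 + 0.9070 + 0.5333 + 0.5455) / 5 = 0.662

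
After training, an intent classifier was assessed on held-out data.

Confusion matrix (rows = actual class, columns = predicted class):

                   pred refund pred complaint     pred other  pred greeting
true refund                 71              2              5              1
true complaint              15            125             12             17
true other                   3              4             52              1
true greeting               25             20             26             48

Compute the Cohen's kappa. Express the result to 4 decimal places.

Observed agreement pₒ = trace/N = 296/427 = 0.69321
Expected agreement pₑ = Σ (rowᵢ·colᵢ)/N² = (79·114 + 169·151 + 60·95 + 119·67)/427² = 0.26435
κ = (pₒ − pₑ)/(1 − pₑ) = (0.69321 − 0.26435)/(1 − 0.26435) = 0.5830

0.5830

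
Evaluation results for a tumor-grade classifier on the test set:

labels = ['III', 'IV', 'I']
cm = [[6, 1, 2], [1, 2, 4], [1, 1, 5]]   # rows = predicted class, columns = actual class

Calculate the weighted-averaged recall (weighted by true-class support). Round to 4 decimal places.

Per-class recall (TP/(TP+FN)):
  III: TP=6, FN=1+1=2 → 6/8 = 0.75000
  IV: TP=2, FN=1+1=2 → 2/4 = 0.50000
  I: TP=5, FN=2+4=6 → 5/11 = 0.45455
Weighted-recall = Σ (supportᵢ/N)·recallᵢ with N=23: (8/23)·0.75000 + (4/23)·0.50000 + (11/23)·0.45455 = 0.5652

0.5652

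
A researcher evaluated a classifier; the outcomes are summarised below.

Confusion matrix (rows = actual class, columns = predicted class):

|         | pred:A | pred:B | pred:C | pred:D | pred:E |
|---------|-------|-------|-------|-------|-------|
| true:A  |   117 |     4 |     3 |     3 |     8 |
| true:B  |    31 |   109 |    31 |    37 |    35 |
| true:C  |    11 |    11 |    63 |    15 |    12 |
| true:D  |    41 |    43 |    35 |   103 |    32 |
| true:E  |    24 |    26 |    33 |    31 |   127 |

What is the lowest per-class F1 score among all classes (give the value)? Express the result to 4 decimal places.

0.4549

Per-class F1 score (2·TP/(2·TP+FP+FN)):
  A: TP=117, FP=31+11+41+24=107, FN=4+3+3+8=18 → 234/359 = 0.65181
  B: TP=109, FP=4+11+43+26=84, FN=31+31+37+35=134 → 218/436 = 0.50000
  C: TP=63, FP=3+31+35+33=102, FN=11+11+15+12=49 → 126/277 = 0.45487
  D: TP=103, FP=3+37+15+31=86, FN=41+43+35+32=151 → 206/443 = 0.46501
  E: TP=127, FP=8+35+12+32=87, FN=24+26+33+31=114 → 254/455 = 0.55824
Lowest is class 'C' with F1 score = 0.4549.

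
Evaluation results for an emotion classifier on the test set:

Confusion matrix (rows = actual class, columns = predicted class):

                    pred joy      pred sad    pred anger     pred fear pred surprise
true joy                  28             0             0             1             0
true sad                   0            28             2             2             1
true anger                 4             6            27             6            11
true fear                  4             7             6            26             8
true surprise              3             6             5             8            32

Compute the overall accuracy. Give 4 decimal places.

Accuracy = trace / total = (28+28+27+26+32=141) / 221 = 141/221 = 0.6380

0.6380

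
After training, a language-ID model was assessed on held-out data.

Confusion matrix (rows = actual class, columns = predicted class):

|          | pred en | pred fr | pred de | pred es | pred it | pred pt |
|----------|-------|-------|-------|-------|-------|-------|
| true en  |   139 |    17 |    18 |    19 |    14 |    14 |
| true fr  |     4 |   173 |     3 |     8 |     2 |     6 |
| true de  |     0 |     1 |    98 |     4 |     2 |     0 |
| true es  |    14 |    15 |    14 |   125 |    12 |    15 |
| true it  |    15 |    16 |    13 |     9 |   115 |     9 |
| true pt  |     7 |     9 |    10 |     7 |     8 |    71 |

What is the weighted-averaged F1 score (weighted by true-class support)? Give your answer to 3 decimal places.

0.713

Per-class F1 score (2·TP/(2·TP+FP+FN)):
  en: TP=139, FP=4+0+14+15+7=40, FN=17+18+19+14+14=82 → 278/400 = 0.6950
  fr: TP=173, FP=17+1+15+16+9=58, FN=4+3+8+2+6=23 → 346/427 = 0.8103
  de: TP=98, FP=18+3+14+13+10=58, FN=0+1+4+2+0=7 → 196/261 = 0.7510
  es: TP=125, FP=19+8+4+9+7=47, FN=14+15+14+12+15=70 → 250/367 = 0.6812
  it: TP=115, FP=14+2+2+12+8=38, FN=15+16+13+9+9=62 → 230/330 = 0.6970
  pt: TP=71, FP=14+6+0+15+9=44, FN=7+9+10+7+8=41 → 142/227 = 0.6256
Weighted-F1 score = Σ (supportᵢ/N)·F1 scoreᵢ with N=1006: (221/1006)·0.6950 + (196/1006)·0.8103 + (105/1006)·0.7510 + (195/1006)·0.6812 + (177/1006)·0.6970 + (112/1006)·0.6256 = 0.713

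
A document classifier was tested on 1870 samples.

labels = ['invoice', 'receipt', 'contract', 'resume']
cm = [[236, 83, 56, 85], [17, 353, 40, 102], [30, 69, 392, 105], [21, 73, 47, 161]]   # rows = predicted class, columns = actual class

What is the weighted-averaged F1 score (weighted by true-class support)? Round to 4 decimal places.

Per-class F1 score (2·TP/(2·TP+FP+FN)):
  invoice: TP=236, FP=83+56+85=224, FN=17+30+21=68 → 472/764 = 0.61780
  receipt: TP=353, FP=17+40+102=159, FN=83+69+73=225 → 706/1090 = 0.64771
  contract: TP=392, FP=30+69+105=204, FN=56+40+47=143 → 784/1131 = 0.69319
  resume: TP=161, FP=21+73+47=141, FN=85+102+105=292 → 322/755 = 0.42649
Weighted-F1 score = Σ (supportᵢ/N)·F1 scoreᵢ with N=1870: (304/1870)·0.61780 + (578/1870)·0.64771 + (535/1870)·0.69319 + (453/1870)·0.42649 = 0.6023

0.6023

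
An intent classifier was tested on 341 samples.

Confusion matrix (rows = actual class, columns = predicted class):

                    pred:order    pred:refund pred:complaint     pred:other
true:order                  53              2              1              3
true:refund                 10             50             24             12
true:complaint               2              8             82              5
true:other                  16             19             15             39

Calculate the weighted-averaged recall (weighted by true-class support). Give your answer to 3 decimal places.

Per-class recall (TP/(TP+FN)):
  order: TP=53, FN=2+1+3=6 → 53/59 = 0.8983
  refund: TP=50, FN=10+24+12=46 → 50/96 = 0.5208
  complaint: TP=82, FN=2+8+5=15 → 82/97 = 0.8454
  other: TP=39, FN=16+19+15=50 → 39/89 = 0.4382
Weighted-recall = Σ (supportᵢ/N)·recallᵢ with N=341: (59/341)·0.8983 + (96/341)·0.5208 + (97/341)·0.8454 + (89/341)·0.4382 = 0.657

0.657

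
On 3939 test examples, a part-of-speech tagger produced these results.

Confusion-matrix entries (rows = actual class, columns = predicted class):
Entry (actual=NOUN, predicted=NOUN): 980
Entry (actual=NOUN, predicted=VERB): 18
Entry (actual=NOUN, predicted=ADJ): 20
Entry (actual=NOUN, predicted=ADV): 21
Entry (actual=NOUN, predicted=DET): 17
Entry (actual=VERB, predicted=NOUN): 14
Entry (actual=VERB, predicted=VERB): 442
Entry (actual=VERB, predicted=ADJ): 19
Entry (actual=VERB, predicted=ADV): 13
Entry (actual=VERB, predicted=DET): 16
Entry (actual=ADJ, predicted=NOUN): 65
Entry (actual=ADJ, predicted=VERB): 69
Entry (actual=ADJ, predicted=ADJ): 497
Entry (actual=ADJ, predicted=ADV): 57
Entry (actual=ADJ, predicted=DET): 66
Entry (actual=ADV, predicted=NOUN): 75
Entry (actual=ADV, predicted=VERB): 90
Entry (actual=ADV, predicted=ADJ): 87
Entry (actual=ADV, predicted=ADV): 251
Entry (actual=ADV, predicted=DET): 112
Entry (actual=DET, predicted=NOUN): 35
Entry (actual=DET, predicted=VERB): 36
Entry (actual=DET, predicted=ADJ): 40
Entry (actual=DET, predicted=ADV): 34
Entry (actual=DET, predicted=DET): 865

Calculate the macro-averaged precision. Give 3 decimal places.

0.747

Per-class precision (TP/(TP+FP)):
  NOUN: TP=980, FP=14+65+75+35=189 → 980/1169 = 0.8383
  VERB: TP=442, FP=18+69+90+36=213 → 442/655 = 0.6748
  ADJ: TP=497, FP=20+19+87+40=166 → 497/663 = 0.7496
  ADV: TP=251, FP=21+13+57+34=125 → 251/376 = 0.6676
  DET: TP=865, FP=17+16+66+112=211 → 865/1076 = 0.8039
Macro-precision = mean = (0.8383 + 0.6748 + 0.7496 + 0.6676 + 0.8039) / 5 = 0.747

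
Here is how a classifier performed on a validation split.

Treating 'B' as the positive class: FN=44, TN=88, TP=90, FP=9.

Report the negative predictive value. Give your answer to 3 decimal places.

0.667

NPV = TN/(TN+FN) = 88/(88+44) = 0.667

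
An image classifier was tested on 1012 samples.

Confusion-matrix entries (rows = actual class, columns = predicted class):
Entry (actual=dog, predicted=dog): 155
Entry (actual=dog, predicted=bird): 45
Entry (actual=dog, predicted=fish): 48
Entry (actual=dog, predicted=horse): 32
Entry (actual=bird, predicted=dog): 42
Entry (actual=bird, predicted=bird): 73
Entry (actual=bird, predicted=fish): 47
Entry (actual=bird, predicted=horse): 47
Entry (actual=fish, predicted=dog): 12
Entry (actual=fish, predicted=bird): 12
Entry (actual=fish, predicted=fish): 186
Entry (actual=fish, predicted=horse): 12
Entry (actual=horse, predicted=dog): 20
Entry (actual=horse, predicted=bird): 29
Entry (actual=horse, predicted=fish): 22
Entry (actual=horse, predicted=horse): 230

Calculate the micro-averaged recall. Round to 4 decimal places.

0.6364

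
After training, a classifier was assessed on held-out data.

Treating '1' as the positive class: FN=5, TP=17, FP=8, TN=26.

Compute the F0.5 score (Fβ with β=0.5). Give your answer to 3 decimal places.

Fβ = (1+β²)·TP / ((1+β²)·TP + β²·FN + FP), with β²=1/4
= 1.25·17 / (1.25·17 + 0.25·5 + 8) = 0.697

0.697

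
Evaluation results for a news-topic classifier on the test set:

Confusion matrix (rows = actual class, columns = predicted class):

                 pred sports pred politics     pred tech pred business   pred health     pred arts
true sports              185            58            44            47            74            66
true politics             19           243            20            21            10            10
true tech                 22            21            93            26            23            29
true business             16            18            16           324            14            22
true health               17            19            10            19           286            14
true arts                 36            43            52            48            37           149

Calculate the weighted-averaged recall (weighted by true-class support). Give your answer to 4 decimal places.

0.5951

Per-class recall (TP/(TP+FN)):
  sports: TP=185, FN=58+44+47+74+66=289 → 185/474 = 0.39030
  politics: TP=243, FN=19+20+21+10+10=80 → 243/323 = 0.75232
  tech: TP=93, FN=22+21+26+23+29=121 → 93/214 = 0.43458
  business: TP=324, FN=16+18+16+14+22=86 → 324/410 = 0.79024
  health: TP=286, FN=17+19+10+19+14=79 → 286/365 = 0.78356
  arts: TP=149, FN=36+43+52+48+37=216 → 149/365 = 0.40822
Weighted-recall = Σ (supportᵢ/N)·recallᵢ with N=2151: (474/2151)·0.39030 + (323/2151)·0.75232 + (214/2151)·0.43458 + (410/2151)·0.79024 + (365/2151)·0.78356 + (365/2151)·0.40822 = 0.5951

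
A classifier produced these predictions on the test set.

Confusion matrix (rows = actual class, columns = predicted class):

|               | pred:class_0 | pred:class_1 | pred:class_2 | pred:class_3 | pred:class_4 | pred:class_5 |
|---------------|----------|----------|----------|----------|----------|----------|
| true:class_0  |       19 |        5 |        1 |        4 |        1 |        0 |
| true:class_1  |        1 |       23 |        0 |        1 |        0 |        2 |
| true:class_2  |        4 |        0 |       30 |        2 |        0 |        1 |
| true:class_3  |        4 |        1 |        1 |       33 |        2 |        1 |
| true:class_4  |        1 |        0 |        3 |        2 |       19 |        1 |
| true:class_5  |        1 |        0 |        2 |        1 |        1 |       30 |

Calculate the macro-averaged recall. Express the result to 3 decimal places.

0.778

Per-class recall (TP/(TP+FN)):
  class_0: TP=19, FN=5+1+4+1+0=11 → 19/30 = 0.6333
  class_1: TP=23, FN=1+0+1+0+2=4 → 23/27 = 0.8519
  class_2: TP=30, FN=4+0+2+0+1=7 → 30/37 = 0.8108
  class_3: TP=33, FN=4+1+1+2+1=9 → 33/42 = 0.7857
  class_4: TP=19, FN=1+0+3+2+1=7 → 19/26 = 0.7308
  class_5: TP=30, FN=1+0+2+1+1=5 → 30/35 = 0.8571
Macro-recall = mean = (0.6333 + 0.8519 + 0.8108 + 0.7857 + 0.7308 + 0.8571) / 6 = 0.778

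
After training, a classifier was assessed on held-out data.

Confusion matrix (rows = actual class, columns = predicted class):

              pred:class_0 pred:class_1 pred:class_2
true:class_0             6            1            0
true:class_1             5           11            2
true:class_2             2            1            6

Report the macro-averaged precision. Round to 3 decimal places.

Per-class precision (TP/(TP+FP)):
  class_0: TP=6, FP=5+2=7 → 6/13 = 0.4615
  class_1: TP=11, FP=1+1=2 → 11/13 = 0.8462
  class_2: TP=6, FP=0+2=2 → 6/8 = 0.7500
Macro-precision = mean = (0.4615 + 0.8462 + 0.7500) / 3 = 0.686

0.686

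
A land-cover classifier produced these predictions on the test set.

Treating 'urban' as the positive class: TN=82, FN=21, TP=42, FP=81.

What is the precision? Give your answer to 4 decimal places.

0.3415

Precision = TP/(TP+FP) = 42/(42+81) = 42/123 = 0.3415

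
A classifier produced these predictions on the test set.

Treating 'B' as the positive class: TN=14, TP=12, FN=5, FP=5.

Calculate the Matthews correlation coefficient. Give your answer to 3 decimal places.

0.443

MCC = (TP·TN − FP·FN) / √((TP+FP)(TP+FN)(TN+FP)(TN+FN))
Numerator = 12·14 − 5·5 = 143
Denominator = √(17·17·19·19) = √104329 = 323.0000
MCC = 143 / 323.0000 = 0.443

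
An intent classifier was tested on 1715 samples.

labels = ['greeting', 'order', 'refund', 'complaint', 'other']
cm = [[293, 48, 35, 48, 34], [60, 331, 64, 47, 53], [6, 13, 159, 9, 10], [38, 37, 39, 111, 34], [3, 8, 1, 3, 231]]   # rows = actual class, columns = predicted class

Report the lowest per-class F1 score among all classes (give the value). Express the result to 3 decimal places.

Per-class F1 score (2·TP/(2·TP+FP+FN)):
  greeting: TP=293, FP=60+6+38+3=107, FN=48+35+48+34=165 → 586/858 = 0.6830
  order: TP=331, FP=48+13+37+8=106, FN=60+64+47+53=224 → 662/992 = 0.6673
  refund: TP=159, FP=35+64+39+1=139, FN=6+13+9+10=38 → 318/495 = 0.6424
  complaint: TP=111, FP=48+47+9+3=107, FN=38+37+39+34=148 → 222/477 = 0.4654
  other: TP=231, FP=34+53+10+34=131, FN=3+8+1+3=15 → 462/608 = 0.7599
Lowest is class 'complaint' with F1 score = 0.465.

0.465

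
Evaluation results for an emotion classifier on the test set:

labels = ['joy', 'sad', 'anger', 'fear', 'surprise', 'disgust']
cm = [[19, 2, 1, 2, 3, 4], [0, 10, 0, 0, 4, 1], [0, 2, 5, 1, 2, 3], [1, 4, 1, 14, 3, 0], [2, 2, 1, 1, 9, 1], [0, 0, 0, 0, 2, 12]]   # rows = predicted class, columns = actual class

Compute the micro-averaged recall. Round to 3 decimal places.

Micro-averaging pools counts across classes: ΣTP=69, ΣFP=43, ΣFN=43.
Micro-recall = TP/(TP+FN) on pooled counts = 0.616 (equals overall accuracy in single-label multiclass).

0.616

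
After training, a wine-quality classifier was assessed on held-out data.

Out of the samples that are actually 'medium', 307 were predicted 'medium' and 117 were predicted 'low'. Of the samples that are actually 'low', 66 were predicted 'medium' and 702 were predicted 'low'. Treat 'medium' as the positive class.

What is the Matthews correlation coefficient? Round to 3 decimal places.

MCC = (TP·TN − FP·FN) / √((TP+FP)(TP+FN)(TN+FP)(TN+FN))
Numerator = 307·702 − 66·117 = 207792
Denominator = √(373·424·768·819) = √99476342784 = 315398.7045
MCC = 207792 / 315398.7045 = 0.659

0.659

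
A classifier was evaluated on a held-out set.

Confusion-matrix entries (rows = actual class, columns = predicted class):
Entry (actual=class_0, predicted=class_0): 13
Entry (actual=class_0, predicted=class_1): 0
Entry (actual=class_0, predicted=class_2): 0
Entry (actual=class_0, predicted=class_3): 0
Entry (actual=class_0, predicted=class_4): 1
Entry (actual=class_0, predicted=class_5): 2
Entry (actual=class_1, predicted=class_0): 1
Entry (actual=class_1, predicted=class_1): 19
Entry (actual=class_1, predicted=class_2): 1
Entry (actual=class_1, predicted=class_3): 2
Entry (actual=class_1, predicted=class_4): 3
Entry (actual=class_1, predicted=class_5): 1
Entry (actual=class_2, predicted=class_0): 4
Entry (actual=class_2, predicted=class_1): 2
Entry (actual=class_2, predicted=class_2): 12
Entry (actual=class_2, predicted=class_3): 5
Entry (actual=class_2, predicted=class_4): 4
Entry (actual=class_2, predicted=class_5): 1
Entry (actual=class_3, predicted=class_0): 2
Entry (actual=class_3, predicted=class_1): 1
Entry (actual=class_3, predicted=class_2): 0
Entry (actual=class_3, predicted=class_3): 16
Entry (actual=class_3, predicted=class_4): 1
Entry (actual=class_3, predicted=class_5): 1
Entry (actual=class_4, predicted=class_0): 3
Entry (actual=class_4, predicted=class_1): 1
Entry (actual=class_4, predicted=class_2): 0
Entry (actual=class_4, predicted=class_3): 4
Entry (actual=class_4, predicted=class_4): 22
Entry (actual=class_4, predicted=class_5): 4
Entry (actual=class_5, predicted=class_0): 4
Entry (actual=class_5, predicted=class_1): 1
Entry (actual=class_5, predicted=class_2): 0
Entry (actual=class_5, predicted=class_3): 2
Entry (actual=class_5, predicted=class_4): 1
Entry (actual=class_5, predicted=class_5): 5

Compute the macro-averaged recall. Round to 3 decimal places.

Per-class recall (TP/(TP+FN)):
  class_0: TP=13, FN=0+0+0+1+2=3 → 13/16 = 0.8125
  class_1: TP=19, FN=1+1+2+3+1=8 → 19/27 = 0.7037
  class_2: TP=12, FN=4+2+5+4+1=16 → 12/28 = 0.4286
  class_3: TP=16, FN=2+1+0+1+1=5 → 16/21 = 0.7619
  class_4: TP=22, FN=3+1+0+4+4=12 → 22/34 = 0.6471
  class_5: TP=5, FN=4+1+0+2+1=8 → 5/13 = 0.3846
Macro-recall = mean = (0.8125 + 0.7037 + 0.4286 + 0.7619 + 0.6471 + 0.3846) / 6 = 0.623

0.623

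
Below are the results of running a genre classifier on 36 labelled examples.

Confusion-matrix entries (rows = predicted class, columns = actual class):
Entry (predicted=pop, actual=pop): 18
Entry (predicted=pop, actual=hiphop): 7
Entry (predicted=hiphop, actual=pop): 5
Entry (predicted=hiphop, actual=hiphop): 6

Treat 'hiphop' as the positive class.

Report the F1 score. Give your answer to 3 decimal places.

Precision = TP/(TP+FP) = 6/11 = 0.5455
Recall = TP/(TP+FN) = 6/13 = 0.4615
F1 = 2·TP/(2·TP+FP+FN) = 12/24 = 0.500

0.500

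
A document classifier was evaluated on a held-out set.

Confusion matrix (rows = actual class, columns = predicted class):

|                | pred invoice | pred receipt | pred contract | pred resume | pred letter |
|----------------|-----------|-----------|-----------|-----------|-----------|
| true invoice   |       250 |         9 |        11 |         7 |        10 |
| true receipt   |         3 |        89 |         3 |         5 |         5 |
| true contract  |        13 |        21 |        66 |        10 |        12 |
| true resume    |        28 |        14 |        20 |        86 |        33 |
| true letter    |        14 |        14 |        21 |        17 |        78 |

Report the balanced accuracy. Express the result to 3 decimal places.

0.655

Balanced accuracy = mean of per-class recall.
  invoice: recall = 250/287 = 0.8711
  receipt: recall = 89/105 = 0.8476
  contract: recall = 66/122 = 0.5410
  resume: recall = 86/181 = 0.4751
  letter: recall = 78/144 = 0.5417
Mean = (0.8711 + 0.8476 + 0.5410 + 0.4751 + 0.5417) / 5 = 0.655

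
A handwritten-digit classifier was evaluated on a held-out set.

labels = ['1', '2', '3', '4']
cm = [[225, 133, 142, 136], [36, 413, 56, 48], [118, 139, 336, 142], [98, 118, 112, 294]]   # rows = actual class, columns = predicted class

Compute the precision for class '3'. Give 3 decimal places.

0.520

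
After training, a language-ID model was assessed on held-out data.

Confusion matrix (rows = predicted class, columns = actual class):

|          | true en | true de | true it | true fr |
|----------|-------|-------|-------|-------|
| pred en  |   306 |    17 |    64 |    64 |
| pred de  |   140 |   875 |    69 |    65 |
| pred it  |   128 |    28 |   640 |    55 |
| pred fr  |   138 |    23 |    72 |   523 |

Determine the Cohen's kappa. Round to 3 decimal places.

0.637

Observed agreement pₒ = trace/N = 2344/3207 = 0.7309
Expected agreement pₑ = Σ (rowᵢ·colᵢ)/N² = (712·451 + 943·1149 + 845·851 + 707·756)/3207² = 0.2585
κ = (pₒ − pₑ)/(1 − pₑ) = (0.7309 − 0.2585)/(1 − 0.2585) = 0.637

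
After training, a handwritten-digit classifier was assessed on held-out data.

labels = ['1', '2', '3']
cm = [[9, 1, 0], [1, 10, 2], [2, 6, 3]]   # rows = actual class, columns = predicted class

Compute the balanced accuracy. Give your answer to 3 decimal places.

0.647

Balanced accuracy = mean of per-class recall.
  1: recall = 9/10 = 0.9000
  2: recall = 10/13 = 0.7692
  3: recall = 3/11 = 0.2727
Mean = (0.9000 + 0.7692 + 0.2727) / 3 = 0.647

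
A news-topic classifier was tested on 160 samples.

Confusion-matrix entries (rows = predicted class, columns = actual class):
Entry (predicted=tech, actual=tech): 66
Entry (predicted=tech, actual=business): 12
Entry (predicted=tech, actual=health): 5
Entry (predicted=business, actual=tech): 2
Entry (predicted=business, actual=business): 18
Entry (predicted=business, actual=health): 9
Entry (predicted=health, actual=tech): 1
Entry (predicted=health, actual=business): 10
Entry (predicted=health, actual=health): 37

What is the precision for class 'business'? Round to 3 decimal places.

0.621

precision = TP/(TP+FP).
business: TP=18, FP=2+9=11 → 18/29 = 0.6207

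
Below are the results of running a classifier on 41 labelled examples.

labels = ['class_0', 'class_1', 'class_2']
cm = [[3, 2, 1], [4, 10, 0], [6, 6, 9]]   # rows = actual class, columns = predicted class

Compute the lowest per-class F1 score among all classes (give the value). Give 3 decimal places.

Per-class F1 score (2·TP/(2·TP+FP+FN)):
  class_0: TP=3, FP=4+6=10, FN=2+1=3 → 6/19 = 0.3158
  class_1: TP=10, FP=2+6=8, FN=4+0=4 → 20/32 = 0.6250
  class_2: TP=9, FP=1+0=1, FN=6+6=12 → 18/31 = 0.5806
Lowest is class 'class_0' with F1 score = 0.316.

0.316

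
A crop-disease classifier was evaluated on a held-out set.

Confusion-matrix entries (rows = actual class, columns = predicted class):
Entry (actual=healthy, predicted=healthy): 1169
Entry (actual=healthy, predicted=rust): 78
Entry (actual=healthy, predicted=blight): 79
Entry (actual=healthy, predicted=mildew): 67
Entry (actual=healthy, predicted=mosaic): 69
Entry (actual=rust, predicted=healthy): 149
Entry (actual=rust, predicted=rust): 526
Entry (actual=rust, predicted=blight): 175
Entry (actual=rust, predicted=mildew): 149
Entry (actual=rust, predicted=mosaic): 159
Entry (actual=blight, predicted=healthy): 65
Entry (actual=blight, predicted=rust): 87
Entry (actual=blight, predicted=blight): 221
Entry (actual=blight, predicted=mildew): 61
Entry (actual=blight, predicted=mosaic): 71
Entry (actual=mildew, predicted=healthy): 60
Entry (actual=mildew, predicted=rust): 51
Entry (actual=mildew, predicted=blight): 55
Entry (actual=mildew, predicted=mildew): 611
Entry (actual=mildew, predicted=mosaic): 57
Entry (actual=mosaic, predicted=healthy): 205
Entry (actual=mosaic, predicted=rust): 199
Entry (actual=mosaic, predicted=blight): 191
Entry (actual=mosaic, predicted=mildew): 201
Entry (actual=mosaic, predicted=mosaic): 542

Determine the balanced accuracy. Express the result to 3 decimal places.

Balanced accuracy = mean of per-class recall.
  healthy: recall = 1169/1462 = 0.7996
  rust: recall = 526/1158 = 0.4542
  blight: recall = 221/505 = 0.4376
  mildew: recall = 611/834 = 0.7326
  mosaic: recall = 542/1338 = 0.4051
Mean = (0.7996 + 0.4542 + 0.4376 + 0.7326 + 0.4051) / 5 = 0.566

0.566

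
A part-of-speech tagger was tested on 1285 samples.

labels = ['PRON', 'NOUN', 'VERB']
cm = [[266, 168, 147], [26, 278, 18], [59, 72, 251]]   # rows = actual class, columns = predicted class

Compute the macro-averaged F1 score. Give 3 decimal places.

0.621

Per-class F1 score (2·TP/(2·TP+FP+FN)):
  PRON: TP=266, FP=26+59=85, FN=168+147=315 → 532/932 = 0.5708
  NOUN: TP=278, FP=168+72=240, FN=26+18=44 → 556/840 = 0.6619
  VERB: TP=251, FP=147+18=165, FN=59+72=131 → 502/798 = 0.6291
Macro-F1 score = mean = (0.5708 + 0.6619 + 0.6291) / 3 = 0.621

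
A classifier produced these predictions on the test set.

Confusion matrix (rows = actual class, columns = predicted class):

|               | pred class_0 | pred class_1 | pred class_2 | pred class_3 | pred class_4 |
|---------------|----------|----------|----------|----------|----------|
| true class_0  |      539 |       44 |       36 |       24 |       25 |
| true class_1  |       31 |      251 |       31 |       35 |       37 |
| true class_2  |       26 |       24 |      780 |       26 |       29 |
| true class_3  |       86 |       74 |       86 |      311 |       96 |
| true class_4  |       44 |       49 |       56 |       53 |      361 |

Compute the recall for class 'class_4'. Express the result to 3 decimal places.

0.641

Treat 'class_4' as positive and all other classes as negative.
recall = TP/(TP+FN).
class_4: TP=361, FN=44+49+56+53=202 → 361/563 = 0.6412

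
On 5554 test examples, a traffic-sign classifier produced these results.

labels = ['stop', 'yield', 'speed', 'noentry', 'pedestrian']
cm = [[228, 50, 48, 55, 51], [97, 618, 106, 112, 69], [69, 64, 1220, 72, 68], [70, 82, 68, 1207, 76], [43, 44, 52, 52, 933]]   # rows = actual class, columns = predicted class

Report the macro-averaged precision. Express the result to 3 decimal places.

0.714

Per-class precision (TP/(TP+FP)):
  stop: TP=228, FP=97+69+70+43=279 → 228/507 = 0.4497
  yield: TP=618, FP=50+64+82+44=240 → 618/858 = 0.7203
  speed: TP=1220, FP=48+106+68+52=274 → 1220/1494 = 0.8166
  noentry: TP=1207, FP=55+112+72+52=291 → 1207/1498 = 0.8057
  pedestrian: TP=933, FP=51+69+68+76=264 → 933/1197 = 0.7794
Macro-precision = mean = (0.4497 + 0.7203 + 0.8166 + 0.8057 + 0.7794) / 5 = 0.714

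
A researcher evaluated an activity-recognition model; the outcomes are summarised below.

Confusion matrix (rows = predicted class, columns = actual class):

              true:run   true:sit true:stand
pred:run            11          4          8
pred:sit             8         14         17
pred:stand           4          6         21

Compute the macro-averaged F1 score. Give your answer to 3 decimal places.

Per-class F1 score (2·TP/(2·TP+FP+FN)):
  run: TP=11, FP=4+8=12, FN=8+4=12 → 22/46 = 0.4783
  sit: TP=14, FP=8+17=25, FN=4+6=10 → 28/63 = 0.4444
  stand: TP=21, FP=4+6=10, FN=8+17=25 → 42/77 = 0.5455
Macro-F1 score = mean = (0.4783 + 0.4444 + 0.5455) / 3 = 0.489

0.489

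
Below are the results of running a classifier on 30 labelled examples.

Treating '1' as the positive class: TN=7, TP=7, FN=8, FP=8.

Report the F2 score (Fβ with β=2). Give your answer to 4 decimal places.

0.4667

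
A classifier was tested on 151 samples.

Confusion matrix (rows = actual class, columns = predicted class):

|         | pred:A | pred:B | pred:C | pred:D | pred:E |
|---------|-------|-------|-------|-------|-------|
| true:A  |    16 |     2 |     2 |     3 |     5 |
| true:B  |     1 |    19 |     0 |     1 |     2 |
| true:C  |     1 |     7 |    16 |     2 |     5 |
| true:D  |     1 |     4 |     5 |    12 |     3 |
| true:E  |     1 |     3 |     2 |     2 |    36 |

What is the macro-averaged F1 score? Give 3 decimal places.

0.637

Per-class F1 score (2·TP/(2·TP+FP+FN)):
  A: TP=16, FP=1+1+1+1=4, FN=2+2+3+5=12 → 32/48 = 0.6667
  B: TP=19, FP=2+7+4+3=16, FN=1+0+1+2=4 → 38/58 = 0.6552
  C: TP=16, FP=2+0+5+2=9, FN=1+7+2+5=15 → 32/56 = 0.5714
  D: TP=12, FP=3+1+2+2=8, FN=1+4+5+3=13 → 24/45 = 0.5333
  E: TP=36, FP=5+2+5+3=15, FN=1+3+2+2=8 → 72/95 = 0.7579
Macro-F1 score = mean = (0.6667 + 0.6552 + 0.5714 + 0.5333 + 0.7579) / 5 = 0.637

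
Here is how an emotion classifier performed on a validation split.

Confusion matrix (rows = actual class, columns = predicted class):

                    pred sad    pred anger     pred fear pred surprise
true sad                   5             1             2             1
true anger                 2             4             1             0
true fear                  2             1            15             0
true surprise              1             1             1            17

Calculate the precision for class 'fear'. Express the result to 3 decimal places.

precision = TP/(TP+FP).
fear: TP=15, FP=2+1+1=4 → 15/19 = 0.7895

0.789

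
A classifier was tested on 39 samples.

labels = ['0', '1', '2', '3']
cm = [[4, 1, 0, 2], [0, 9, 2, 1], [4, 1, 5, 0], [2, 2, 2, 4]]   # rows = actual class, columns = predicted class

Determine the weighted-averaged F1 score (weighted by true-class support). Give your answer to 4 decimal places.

Per-class F1 score (2·TP/(2·TP+FP+FN)):
  0: TP=4, FP=0+4+2=6, FN=1+0+2=3 → 8/17 = 0.47059
  1: TP=9, FP=1+1+2=4, FN=0+2+1=3 → 18/25 = 0.72000
  2: TP=5, FP=0+2+2=4, FN=4+1+0=5 → 10/19 = 0.52632
  3: TP=4, FP=2+1+0=3, FN=2+2+2=6 → 8/17 = 0.47059
Weighted-F1 score = Σ (supportᵢ/N)·F1 scoreᵢ with N=39: (7/39)·0.47059 + (12/39)·0.72000 + (10/39)·0.52632 + (10/39)·0.47059 = 0.5616

0.5616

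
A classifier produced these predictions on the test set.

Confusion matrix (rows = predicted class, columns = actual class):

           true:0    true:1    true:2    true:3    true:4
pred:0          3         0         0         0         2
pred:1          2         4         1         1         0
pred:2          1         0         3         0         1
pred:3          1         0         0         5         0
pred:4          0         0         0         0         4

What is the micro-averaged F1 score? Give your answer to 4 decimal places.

0.6786

Micro-averaging pools counts across classes: ΣTP=19, ΣFP=9, ΣFN=9.
Micro-F1 score = 2·TP/(2·TP+FP+FN) on pooled counts = 0.6786 (equals overall accuracy in single-label multiclass).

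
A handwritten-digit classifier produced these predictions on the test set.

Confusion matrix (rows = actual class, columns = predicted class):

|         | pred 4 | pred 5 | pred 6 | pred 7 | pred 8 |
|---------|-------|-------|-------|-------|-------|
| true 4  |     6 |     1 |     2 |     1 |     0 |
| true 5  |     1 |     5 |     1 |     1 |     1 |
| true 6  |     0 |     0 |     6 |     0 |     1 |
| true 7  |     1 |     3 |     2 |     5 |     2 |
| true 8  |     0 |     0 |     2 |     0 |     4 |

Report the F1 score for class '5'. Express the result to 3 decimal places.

Treat '5' as positive and all other classes as negative.
F1 score = 2·TP/(2·TP+FP+FN).
5: TP=5, FP=1+0+3+0=4, FN=1+1+1+1=4 → 10/18 = 0.5556

0.556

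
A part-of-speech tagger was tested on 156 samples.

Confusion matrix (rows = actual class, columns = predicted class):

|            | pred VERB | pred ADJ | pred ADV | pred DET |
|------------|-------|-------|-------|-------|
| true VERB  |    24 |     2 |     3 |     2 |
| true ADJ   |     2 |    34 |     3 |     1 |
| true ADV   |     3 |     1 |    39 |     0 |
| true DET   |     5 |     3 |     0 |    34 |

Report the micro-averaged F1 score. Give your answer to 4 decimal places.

0.8397

Micro-averaging pools counts across classes: ΣTP=131, ΣFP=25, ΣFN=25.
Micro-F1 score = 2·TP/(2·TP+FP+FN) on pooled counts = 0.8397 (equals overall accuracy in single-label multiclass).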